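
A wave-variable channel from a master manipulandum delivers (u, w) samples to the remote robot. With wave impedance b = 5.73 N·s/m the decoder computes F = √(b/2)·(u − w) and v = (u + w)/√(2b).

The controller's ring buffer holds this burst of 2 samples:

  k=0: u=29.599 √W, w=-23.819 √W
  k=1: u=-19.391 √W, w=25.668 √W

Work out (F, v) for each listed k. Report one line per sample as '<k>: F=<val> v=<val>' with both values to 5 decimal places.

0: F=90.41697 v=1.70740
1: F=-76.26826 v=1.85421

k=0: u−w=53.41800, u+w=5.78000; √(b/2)=1.69263, √(2b)=3.38526; F=1.69263×53.418=90.41697, v=5.78000/3.38526=1.70740
k=1: u−w=-45.05900, u+w=6.27700; √(b/2)=1.69263, √(2b)=3.38526; F=1.69263×(-45.059)=-76.26826, v=6.27700/3.38526=1.85421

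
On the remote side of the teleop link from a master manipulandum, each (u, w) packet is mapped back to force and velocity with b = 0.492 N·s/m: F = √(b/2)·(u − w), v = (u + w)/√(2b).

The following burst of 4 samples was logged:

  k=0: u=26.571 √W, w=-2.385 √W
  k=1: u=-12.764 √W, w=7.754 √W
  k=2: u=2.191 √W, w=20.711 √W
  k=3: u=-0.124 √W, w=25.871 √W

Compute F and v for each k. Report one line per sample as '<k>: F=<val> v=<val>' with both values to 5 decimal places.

k=0: u−w=28.95600, u+w=24.18600; √(b/2)=0.49598, √(2b)=0.99197; F=0.49598×28.956=14.36171, v=24.18600/0.99197=24.38184
k=1: u−w=-20.51800, u+w=-5.01000; √(b/2)=0.49598, √(2b)=0.99197; F=0.49598×(-20.518)=-10.17660, v=-5.01000/0.99197=-5.05057
k=2: u−w=-18.52000, u+w=22.90200; √(b/2)=0.49598, √(2b)=0.99197; F=0.49598×(-18.52)=-9.18562, v=22.90200/0.99197=23.08744
k=3: u−w=-25.99500, u+w=25.74700; √(b/2)=0.49598, √(2b)=0.99197; F=0.49598×(-25.995)=-12.89310, v=25.74700/0.99197=25.95548

0: F=14.36171 v=24.38184
1: F=-10.17660 v=-5.05057
2: F=-9.18562 v=23.08744
3: F=-12.89310 v=25.95548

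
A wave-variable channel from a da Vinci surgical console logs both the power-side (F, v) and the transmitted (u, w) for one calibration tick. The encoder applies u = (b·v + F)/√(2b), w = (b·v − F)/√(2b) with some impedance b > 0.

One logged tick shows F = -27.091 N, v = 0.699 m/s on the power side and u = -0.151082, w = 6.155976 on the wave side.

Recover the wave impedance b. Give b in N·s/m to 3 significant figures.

b = 36.9 N·s/m

u + w = 6.004894;  u + w = √(2b)·v, so √(2b) = 6.004894/0.699 = 8.590692.
b = (√(2b))²/2 = 73.799996/2 = 36.899998.
(Check via u − w = 2F/√(2b): u − w = -6.307058, 2F/√(2b) = -6.307059.)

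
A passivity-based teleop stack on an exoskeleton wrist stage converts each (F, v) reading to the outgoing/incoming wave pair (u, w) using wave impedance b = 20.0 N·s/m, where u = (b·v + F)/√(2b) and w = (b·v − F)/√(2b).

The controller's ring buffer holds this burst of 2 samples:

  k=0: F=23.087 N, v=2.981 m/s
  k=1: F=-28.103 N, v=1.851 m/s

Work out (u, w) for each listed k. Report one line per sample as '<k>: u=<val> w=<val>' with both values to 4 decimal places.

0: u=13.0771 w=5.7764
1: u=1.4099 w=10.2969

k=0: b·v=20.0×2.981=59.6200; √(2b)=6.3246; u=(59.6200+23.087)/6.3246=13.0771, w=(59.6200−23.087)/6.3246=5.7764
k=1: b·v=20.0×1.851=37.0200; √(2b)=6.3246; u=(37.0200+(-28.103))/6.3246=1.4099, w=(37.0200−(-28.103))/6.3246=10.2969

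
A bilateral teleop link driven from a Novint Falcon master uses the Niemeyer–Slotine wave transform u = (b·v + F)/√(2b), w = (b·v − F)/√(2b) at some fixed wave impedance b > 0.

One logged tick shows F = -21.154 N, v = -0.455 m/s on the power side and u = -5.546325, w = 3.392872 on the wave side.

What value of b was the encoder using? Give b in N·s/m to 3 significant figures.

u + w = -2.153453;  u + w = √(2b)·v, so √(2b) = -2.153453/(-0.455) = 4.732864.
b = (√(2b))²/2 = 22.399999/2 = 11.200000.
(Check via u − w = 2F/√(2b): u − w = -8.939197, 2F/√(2b) = -8.939197.)

b = 11.2 N·s/m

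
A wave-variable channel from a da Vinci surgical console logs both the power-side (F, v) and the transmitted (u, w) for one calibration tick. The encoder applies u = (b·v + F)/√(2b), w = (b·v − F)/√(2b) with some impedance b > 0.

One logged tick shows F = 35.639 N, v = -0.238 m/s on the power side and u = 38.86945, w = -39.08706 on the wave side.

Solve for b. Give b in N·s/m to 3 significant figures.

u + w = -0.2176;  u + w = √(2b)·v, so √(2b) = -0.2176/(-0.238) = 0.9143.
b = (√(2b))²/2 = 0.8360/2 = 0.4180.
(Check via u − w = 2F/√(2b): u − w = 77.9565, 2F/√(2b) = 77.9567.)

b = 0.418 N·s/m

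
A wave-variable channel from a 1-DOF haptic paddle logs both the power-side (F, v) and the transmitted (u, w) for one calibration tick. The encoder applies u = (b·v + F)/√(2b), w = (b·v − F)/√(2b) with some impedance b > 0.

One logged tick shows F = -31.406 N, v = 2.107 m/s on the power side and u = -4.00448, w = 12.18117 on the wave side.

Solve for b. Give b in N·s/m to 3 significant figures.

u + w = 8.17669;  u + w = √(2b)·v, so √(2b) = 8.17669/2.107 = 3.88073.
b = (√(2b))²/2 = 15.06004/2 = 7.53002.
(Check via u − w = 2F/√(2b): u − w = -16.18565, 2F/√(2b) = -16.18563.)

b = 7.53 N·s/m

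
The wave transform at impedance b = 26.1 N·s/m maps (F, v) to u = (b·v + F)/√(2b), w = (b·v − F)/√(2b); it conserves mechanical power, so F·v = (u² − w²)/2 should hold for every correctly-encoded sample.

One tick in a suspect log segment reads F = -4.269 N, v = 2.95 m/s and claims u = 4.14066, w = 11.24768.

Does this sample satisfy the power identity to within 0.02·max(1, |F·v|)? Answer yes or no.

no

F·v = (-4.269)×2.95 = -12.59355 W.
(u² − w²)/2 = (17.14507 − 126.51031)/2 = -54.68262 W.
|Δ| = 42.08907;  2% of max(1, |F·v|) = 0.25187.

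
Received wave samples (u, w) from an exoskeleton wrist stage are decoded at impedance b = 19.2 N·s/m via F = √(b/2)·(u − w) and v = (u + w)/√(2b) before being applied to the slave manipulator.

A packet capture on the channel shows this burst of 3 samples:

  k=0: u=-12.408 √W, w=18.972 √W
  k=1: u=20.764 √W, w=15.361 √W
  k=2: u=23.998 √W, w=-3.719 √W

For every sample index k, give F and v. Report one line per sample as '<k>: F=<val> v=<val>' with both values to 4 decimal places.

0: F=-97.2274 v=1.0593
1: F=16.7406 v=5.8296
2: F=85.8780 v=3.2725

k=0: u−w=-31.3800, u+w=6.5640; √(b/2)=3.0984, √(2b)=6.1968; F=3.0984×(-31.38)=-97.2274, v=6.5640/6.1968=1.0593
k=1: u−w=5.4030, u+w=36.1250; √(b/2)=3.0984, √(2b)=6.1968; F=3.0984×5.403=16.7406, v=36.1250/6.1968=5.8296
k=2: u−w=27.7170, u+w=20.2790; √(b/2)=3.0984, √(2b)=6.1968; F=3.0984×27.717=85.8780, v=20.2790/6.1968=3.2725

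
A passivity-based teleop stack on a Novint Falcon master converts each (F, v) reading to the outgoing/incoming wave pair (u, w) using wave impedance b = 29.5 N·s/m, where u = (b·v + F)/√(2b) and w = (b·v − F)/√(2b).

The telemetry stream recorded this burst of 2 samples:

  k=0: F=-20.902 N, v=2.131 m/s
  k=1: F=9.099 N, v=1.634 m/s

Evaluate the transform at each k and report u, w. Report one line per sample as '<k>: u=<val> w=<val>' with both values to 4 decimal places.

0: u=5.4631 w=10.9055
1: u=7.4601 w=5.0909

k=0: b·v=29.5×2.131=62.8645; √(2b)=7.6811; u=(62.8645+(-20.902))/7.6811=5.4631, w=(62.8645−(-20.902))/7.6811=10.9055
k=1: b·v=29.5×1.634=48.2030; √(2b)=7.6811; u=(48.2030+9.099)/7.6811=7.4601, w=(48.2030−9.099)/7.6811=5.0909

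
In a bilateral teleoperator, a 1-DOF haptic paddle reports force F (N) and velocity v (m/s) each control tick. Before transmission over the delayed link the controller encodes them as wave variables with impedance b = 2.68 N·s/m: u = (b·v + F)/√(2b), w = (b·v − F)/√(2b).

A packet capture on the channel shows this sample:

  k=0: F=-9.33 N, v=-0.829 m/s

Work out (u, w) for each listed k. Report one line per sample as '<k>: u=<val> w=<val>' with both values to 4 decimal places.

0: u=-4.9896 w=3.0703

k=0: b·v=2.68×(-0.829)=-2.2217; √(2b)=2.3152; u=(-2.2217+(-9.33))/2.3152=-4.9896, w=(-2.2217−(-9.33))/2.3152=3.0703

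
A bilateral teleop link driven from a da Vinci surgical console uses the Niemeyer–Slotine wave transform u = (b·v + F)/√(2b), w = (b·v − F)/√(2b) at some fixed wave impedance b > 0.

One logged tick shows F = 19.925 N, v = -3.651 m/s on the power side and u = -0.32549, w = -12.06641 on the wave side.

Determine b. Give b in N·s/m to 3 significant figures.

u + w = -12.39190;  u + w = √(2b)·v, so √(2b) = -12.39190/(-3.651) = 3.39411.
b = (√(2b))²/2 = 11.51999/2 = 5.76000.
(Check via u − w = 2F/√(2b): u − w = 11.74092, 2F/√(2b) = 11.74092.)

b = 5.76 N·s/m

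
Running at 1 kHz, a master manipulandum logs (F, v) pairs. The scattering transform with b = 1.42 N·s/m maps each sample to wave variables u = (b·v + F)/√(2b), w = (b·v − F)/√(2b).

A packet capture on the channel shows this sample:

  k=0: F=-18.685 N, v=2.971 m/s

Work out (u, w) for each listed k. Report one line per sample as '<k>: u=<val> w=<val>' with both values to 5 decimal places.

0: u=-8.58410 w=13.59092

k=0: b·v=1.42×2.971=4.21882; √(2b)=1.68523; u=(4.21882+(-18.685))/1.68523=-8.58410, w=(4.21882−(-18.685))/1.68523=13.59092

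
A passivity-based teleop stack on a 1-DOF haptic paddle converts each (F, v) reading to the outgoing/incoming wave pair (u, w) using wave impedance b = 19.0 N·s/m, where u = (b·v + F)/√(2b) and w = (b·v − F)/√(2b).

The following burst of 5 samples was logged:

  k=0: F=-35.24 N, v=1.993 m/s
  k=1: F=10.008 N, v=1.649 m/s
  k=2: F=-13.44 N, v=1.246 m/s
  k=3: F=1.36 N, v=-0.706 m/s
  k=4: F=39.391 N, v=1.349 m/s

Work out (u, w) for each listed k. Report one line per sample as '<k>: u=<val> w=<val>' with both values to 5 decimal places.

0: u=0.42616 w=11.85952
1: u=6.70607 w=3.45905
2: u=1.66017 w=6.02069
3: u=-1.95542 w=-2.39666
4: u=10.54796 w=-2.23217

k=0: b·v=19.0×1.993=37.86700; √(2b)=6.16441; u=(37.86700+(-35.24))/6.16441=0.42616, w=(37.86700−(-35.24))/6.16441=11.85952
k=1: b·v=19.0×1.649=31.33100; √(2b)=6.16441; u=(31.33100+10.008)/6.16441=6.70607, w=(31.33100−10.008)/6.16441=3.45905
k=2: b·v=19.0×1.246=23.67400; √(2b)=6.16441; u=(23.67400+(-13.44))/6.16441=1.66017, w=(23.67400−(-13.44))/6.16441=6.02069
k=3: b·v=19.0×(-0.706)=-13.41400; √(2b)=6.16441; u=(-13.41400+1.36)/6.16441=-1.95542, w=(-13.41400−1.36)/6.16441=-2.39666
k=4: b·v=19.0×1.349=25.63100; √(2b)=6.16441; u=(25.63100+39.391)/6.16441=10.54796, w=(25.63100−39.391)/6.16441=-2.23217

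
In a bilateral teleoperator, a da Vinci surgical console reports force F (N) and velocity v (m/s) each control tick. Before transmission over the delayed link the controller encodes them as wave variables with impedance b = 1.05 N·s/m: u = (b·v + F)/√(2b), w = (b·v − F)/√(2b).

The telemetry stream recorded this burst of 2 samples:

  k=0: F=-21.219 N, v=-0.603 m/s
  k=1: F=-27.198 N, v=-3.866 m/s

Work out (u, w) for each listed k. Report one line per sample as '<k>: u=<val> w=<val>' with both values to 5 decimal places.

k=0: b·v=1.05×(-0.603)=-0.63315; √(2b)=1.44914; u=(-0.63315+(-21.219))/1.44914=-15.07942, w=(-0.63315−(-21.219))/1.44914=14.20559
k=1: b·v=1.05×(-3.866)=-4.05930; √(2b)=1.44914; u=(-4.05930+(-27.198))/1.44914=-21.56959, w=(-4.05930−(-27.198))/1.44914=15.96722

0: u=-15.07942 w=14.20559
1: u=-21.56959 w=15.96722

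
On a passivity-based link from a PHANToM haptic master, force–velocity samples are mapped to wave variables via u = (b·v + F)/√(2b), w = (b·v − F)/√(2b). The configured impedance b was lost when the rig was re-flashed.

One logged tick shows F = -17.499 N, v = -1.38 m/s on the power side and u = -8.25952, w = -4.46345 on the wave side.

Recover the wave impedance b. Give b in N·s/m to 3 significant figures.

b = 42.5 N·s/m

u + w = -12.7230;  u + w = √(2b)·v, so √(2b) = -12.7230/(-1.38) = 9.2195.
b = (√(2b))²/2 = 85.0000/2 = 42.5000.
(Check via u − w = 2F/√(2b): u − w = -3.7961, 2F/√(2b) = -3.7961.)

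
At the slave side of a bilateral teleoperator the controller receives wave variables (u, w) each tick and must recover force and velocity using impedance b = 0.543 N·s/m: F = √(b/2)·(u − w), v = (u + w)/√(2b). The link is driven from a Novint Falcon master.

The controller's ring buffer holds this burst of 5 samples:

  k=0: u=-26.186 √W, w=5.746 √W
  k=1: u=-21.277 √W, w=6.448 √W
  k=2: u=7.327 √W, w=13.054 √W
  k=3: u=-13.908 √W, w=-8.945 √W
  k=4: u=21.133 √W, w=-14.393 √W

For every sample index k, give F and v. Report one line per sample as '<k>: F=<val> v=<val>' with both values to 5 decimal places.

k=0: u−w=-31.93200, u+w=-20.44000; √(b/2)=0.52106, √(2b)=1.04211; F=0.52106×(-31.932)=-16.63838, v=-20.44000/1.04211=-19.61399
k=1: u−w=-27.72500, u+w=-14.82900; √(b/2)=0.52106, √(2b)=1.04211; F=0.52106×(-27.725)=-14.44629, v=-14.82900/1.04211=-14.22974
k=2: u−w=-5.72700, u+w=20.38100; √(b/2)=0.52106, √(2b)=1.04211; F=0.52106×(-5.727)=-2.98409, v=20.38100/1.04211=19.55738
k=3: u−w=-4.96300, u+w=-22.85300; √(b/2)=0.52106, √(2b)=1.04211; F=0.52106×(-4.963)=-2.58600, v=-22.85300/1.04211=-21.92948
k=4: u−w=35.52600, u+w=6.74000; √(b/2)=0.52106, √(2b)=1.04211; F=0.52106×35.526=18.51106, v=6.74000/1.04211=6.46763

0: F=-16.63838 v=-19.61399
1: F=-14.44629 v=-14.22974
2: F=-2.98409 v=19.55738
3: F=-2.58600 v=-21.92948
4: F=18.51106 v=6.46763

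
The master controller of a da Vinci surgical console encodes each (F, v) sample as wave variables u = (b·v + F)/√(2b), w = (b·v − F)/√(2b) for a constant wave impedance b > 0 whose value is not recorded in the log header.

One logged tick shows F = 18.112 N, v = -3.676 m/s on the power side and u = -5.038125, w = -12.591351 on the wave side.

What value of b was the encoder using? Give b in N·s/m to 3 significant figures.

b = 11.5 N·s/m

u + w = -17.629476;  u + w = √(2b)·v, so √(2b) = -17.629476/(-3.676) = 4.795831.
b = (√(2b))²/2 = 22.999998/2 = 11.499999.
(Check via u − w = 2F/√(2b): u − w = 7.553226, 2F/√(2b) = 7.553226.)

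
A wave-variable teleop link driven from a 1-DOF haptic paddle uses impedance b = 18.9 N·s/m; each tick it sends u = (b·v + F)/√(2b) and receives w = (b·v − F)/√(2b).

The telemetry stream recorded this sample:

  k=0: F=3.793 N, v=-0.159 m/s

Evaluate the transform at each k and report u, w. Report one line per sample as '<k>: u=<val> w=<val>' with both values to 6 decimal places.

k=0: b·v=18.9×(-0.159)=-3.005100; √(2b)=6.148170; u=(-3.005100+3.793)/6.148170=0.128152, w=(-3.005100−3.793)/6.148170=-1.105711

0: u=0.128152 w=-1.105711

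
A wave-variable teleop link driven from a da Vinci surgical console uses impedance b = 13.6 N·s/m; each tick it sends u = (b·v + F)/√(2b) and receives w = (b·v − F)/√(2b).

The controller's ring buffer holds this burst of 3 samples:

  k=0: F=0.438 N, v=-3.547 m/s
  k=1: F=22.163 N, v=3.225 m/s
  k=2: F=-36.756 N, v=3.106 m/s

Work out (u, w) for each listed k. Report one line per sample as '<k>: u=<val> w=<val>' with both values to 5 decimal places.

0: u=-9.16546 w=-9.33343
1: u=12.65933 w=4.16021
2: u=1.05182 w=15.14710

k=0: b·v=13.6×(-3.547)=-48.23920; √(2b)=5.21536; u=(-48.23920+0.438)/5.21536=-9.16546, w=(-48.23920−0.438)/5.21536=-9.33343
k=1: b·v=13.6×3.225=43.86000; √(2b)=5.21536; u=(43.86000+22.163)/5.21536=12.65933, w=(43.86000−22.163)/5.21536=4.16021
k=2: b·v=13.6×3.106=42.24160; √(2b)=5.21536; u=(42.24160+(-36.756))/5.21536=1.05182, w=(42.24160−(-36.756))/5.21536=15.14710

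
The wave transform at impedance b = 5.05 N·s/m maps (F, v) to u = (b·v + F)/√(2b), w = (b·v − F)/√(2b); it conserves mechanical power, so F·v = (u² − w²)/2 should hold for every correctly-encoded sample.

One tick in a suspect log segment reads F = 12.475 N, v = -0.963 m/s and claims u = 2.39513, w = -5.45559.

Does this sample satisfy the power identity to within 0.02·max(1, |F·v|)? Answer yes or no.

F·v = 12.475×(-0.963) = -12.0134 W.
(u² − w²)/2 = (5.7366 − 29.7635)/2 = -12.0134 W.
|Δ| = 0.0000;  2% of max(1, |F·v|) = 0.2403.

yes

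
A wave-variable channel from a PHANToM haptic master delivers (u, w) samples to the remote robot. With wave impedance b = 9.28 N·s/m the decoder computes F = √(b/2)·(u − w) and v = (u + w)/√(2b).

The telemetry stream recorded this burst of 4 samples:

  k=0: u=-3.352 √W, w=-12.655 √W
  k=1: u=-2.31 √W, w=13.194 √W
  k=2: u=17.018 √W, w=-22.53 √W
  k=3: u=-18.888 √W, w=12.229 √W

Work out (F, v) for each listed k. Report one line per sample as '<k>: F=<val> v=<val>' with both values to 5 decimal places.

0: F=20.03928 v=-3.71553
1: F=-33.39664 v=2.52639
2: F=85.18900 v=-1.27944
3: F=-67.02807 v=-1.54568

k=0: u−w=9.30300, u+w=-16.00700; √(b/2)=2.15407, √(2b)=4.30813; F=2.15407×9.303=20.03928, v=-16.00700/4.30813=-3.71553
k=1: u−w=-15.50400, u+w=10.88400; √(b/2)=2.15407, √(2b)=4.30813; F=2.15407×(-15.504)=-33.39664, v=10.88400/4.30813=2.52639
k=2: u−w=39.54800, u+w=-5.51200; √(b/2)=2.15407, √(2b)=4.30813; F=2.15407×39.548=85.18900, v=-5.51200/4.30813=-1.27944
k=3: u−w=-31.11700, u+w=-6.65900; √(b/2)=2.15407, √(2b)=4.30813; F=2.15407×(-31.117)=-67.02807, v=-6.65900/4.30813=-1.54568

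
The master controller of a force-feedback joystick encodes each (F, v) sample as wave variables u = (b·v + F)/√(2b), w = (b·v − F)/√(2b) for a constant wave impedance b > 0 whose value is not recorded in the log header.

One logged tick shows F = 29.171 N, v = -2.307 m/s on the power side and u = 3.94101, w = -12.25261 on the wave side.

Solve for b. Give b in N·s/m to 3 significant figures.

b = 6.49 N·s/m

u + w = -8.3116;  u + w = √(2b)·v, so √(2b) = -8.3116/(-2.307) = 3.6028.
b = (√(2b))²/2 = 12.9800/2 = 6.4900.
(Check via u − w = 2F/√(2b): u − w = 16.1936, 2F/√(2b) = 16.1936.)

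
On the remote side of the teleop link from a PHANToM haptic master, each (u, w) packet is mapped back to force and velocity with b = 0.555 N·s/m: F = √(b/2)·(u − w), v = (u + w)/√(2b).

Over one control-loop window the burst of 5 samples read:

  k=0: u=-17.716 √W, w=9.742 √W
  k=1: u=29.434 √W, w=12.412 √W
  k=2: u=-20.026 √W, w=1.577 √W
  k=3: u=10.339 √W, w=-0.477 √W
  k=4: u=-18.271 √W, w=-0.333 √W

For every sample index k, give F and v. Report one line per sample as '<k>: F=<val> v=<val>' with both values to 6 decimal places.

k=0: u−w=-27.458000, u+w=-7.974000; √(b/2)=0.526783, √(2b)=1.053565; F=0.526783×(-27.458)=-14.464399, v=-7.974000/1.053565=-7.568586
k=1: u−w=17.022000, u+w=41.846000; √(b/2)=0.526783, √(2b)=1.053565; F=0.526783×17.022=8.966895, v=41.846000/1.053565=39.718465
k=2: u−w=-21.603000, u+w=-18.449000; √(b/2)=0.526783, √(2b)=1.053565; F=0.526783×(-21.603)=-11.380086, v=-18.449000/1.053565=-17.511016
k=3: u−w=10.816000, u+w=9.862000; √(b/2)=0.526783, √(2b)=1.053565; F=0.526783×10.816=5.697682, v=9.862000/1.053565=9.360596
k=4: u−w=-17.938000, u+w=-18.604000; √(b/2)=0.526783, √(2b)=1.053565; F=0.526783×(-17.938)=-9.449428, v=-18.604000/1.053565=-17.658135

0: F=-14.464399 v=-7.568586
1: F=8.966895 v=39.718465
2: F=-11.380086 v=-17.511016
3: F=5.697682 v=9.360596
4: F=-9.449428 v=-17.658135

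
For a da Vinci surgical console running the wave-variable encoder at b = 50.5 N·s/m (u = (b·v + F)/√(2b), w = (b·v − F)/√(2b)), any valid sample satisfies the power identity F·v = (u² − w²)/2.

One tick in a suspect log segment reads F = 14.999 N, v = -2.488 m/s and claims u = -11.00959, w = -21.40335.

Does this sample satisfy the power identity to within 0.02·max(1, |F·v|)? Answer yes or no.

F·v = 14.999×(-2.488) = -37.31751 W.
(u² − w²)/2 = (121.21107 − 458.10339)/2 = -168.44616 W.
|Δ| = 131.12865;  2% of max(1, |F·v|) = 0.74635.

no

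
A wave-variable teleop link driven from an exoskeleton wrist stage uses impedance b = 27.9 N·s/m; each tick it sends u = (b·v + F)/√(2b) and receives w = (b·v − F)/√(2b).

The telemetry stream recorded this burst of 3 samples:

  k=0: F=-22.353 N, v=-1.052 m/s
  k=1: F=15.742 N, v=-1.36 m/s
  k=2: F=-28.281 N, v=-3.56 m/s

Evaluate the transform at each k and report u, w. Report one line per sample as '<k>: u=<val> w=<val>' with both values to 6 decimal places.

k=0: b·v=27.9×(-1.052)=-29.350800; √(2b)=7.469940; u=(-29.350800+(-22.353))/7.469940=-6.921582, w=(-29.350800−(-22.353))/7.469940=-0.936795
k=1: b·v=27.9×(-1.36)=-37.944000; √(2b)=7.469940; u=(-37.944000+15.742)/7.469940=-2.972179, w=(-37.944000−15.742)/7.469940=-7.186939
k=2: b·v=27.9×(-3.56)=-99.324000; √(2b)=7.469940; u=(-99.324000+(-28.281))/7.469940=-17.082467, w=(-99.324000−(-28.281))/7.469940=-9.510518

0: u=-6.921582 w=-0.936795
1: u=-2.972179 w=-7.186939
2: u=-17.082467 w=-9.510518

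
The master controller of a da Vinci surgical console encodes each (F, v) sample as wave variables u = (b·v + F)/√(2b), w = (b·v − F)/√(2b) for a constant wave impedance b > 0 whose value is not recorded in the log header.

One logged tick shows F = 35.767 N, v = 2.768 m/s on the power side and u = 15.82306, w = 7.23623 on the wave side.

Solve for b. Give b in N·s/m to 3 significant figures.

b = 34.7 N·s/m

u + w = 23.05929;  u + w = √(2b)·v, so √(2b) = 23.05929/2.768 = 8.33067.
b = (√(2b))²/2 = 69.40004/2 = 34.70002.
(Check via u − w = 2F/√(2b): u − w = 8.58683, 2F/√(2b) = 8.58683.)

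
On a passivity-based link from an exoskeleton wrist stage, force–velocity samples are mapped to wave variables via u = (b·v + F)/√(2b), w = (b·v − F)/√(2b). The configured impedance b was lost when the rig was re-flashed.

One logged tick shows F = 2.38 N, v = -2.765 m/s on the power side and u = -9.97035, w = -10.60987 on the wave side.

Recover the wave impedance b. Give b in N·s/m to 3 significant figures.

b = 27.7 N·s/m

u + w = -20.58022;  u + w = √(2b)·v, so √(2b) = -20.58022/(-2.765) = 7.44312.
b = (√(2b))²/2 = 55.40000/2 = 27.70000.
(Check via u − w = 2F/√(2b): u − w = 0.63952, 2F/√(2b) = 0.63952.)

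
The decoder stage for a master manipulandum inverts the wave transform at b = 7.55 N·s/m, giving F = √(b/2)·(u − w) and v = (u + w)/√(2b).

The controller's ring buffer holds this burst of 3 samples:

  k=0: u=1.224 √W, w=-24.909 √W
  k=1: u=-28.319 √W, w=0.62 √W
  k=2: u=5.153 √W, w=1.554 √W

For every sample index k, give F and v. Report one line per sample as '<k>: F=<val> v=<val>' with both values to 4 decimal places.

0: F=50.7747 v=-6.0952
1: F=-56.2266 v=-7.1281
2: F=6.9926 v=1.7260

k=0: u−w=26.1330, u+w=-23.6850; √(b/2)=1.9429, √(2b)=3.8859; F=1.9429×26.133=50.7747, v=-23.6850/3.8859=-6.0952
k=1: u−w=-28.9390, u+w=-27.6990; √(b/2)=1.9429, √(2b)=3.8859; F=1.9429×(-28.939)=-56.2266, v=-27.6990/3.8859=-7.1281
k=2: u−w=3.5990, u+w=6.7070; √(b/2)=1.9429, √(2b)=3.8859; F=1.9429×3.599=6.9926, v=6.7070/3.8859=1.7260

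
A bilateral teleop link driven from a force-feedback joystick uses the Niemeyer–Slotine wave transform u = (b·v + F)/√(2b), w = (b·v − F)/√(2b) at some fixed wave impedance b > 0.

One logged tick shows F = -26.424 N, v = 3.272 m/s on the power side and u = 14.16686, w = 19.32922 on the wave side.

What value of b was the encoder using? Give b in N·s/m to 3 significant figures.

b = 52.4 N·s/m

u + w = 33.4961;  u + w = √(2b)·v, so √(2b) = 33.4961/3.272 = 10.2372.
b = (√(2b))²/2 = 104.8000/2 = 52.4000.
(Check via u − w = 2F/√(2b): u − w = -5.1624, 2F/√(2b) = -5.1624.)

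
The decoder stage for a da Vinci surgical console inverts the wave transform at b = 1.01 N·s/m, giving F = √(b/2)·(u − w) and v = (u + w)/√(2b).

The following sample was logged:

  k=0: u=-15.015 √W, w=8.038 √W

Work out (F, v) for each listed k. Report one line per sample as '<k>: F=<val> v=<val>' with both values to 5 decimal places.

k=0: u−w=-23.05300, u+w=-6.97700; √(b/2)=0.71063, √(2b)=1.42127; F=0.71063×(-23.053)=-16.38223, v=-6.97700/1.42127=-4.90900

0: F=-16.38223 v=-4.90900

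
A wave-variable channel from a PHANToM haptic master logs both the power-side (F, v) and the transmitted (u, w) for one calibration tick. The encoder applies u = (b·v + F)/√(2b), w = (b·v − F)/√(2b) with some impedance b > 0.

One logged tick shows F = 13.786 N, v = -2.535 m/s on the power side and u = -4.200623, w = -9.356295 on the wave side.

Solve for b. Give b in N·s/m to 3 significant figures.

b = 14.3 N·s/m

u + w = -13.556918;  u + w = √(2b)·v, so √(2b) = -13.556918/(-2.535) = 5.347897.
b = (√(2b))²/2 = 28.599999/2 = 14.299999.
(Check via u − w = 2F/√(2b): u − w = 5.155672, 2F/√(2b) = 5.155672.)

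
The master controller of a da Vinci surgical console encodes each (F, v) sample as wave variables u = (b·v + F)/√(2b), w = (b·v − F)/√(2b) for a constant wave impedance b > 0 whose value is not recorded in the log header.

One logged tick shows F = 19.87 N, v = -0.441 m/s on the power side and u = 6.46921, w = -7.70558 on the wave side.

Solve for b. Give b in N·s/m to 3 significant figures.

b = 3.93 N·s/m

u + w = -1.2364;  u + w = √(2b)·v, so √(2b) = -1.2364/(-0.441) = 2.8036.
b = (√(2b))²/2 = 7.8599/2 = 3.9300.
(Check via u − w = 2F/√(2b): u − w = 14.1748, 2F/√(2b) = 14.1748.)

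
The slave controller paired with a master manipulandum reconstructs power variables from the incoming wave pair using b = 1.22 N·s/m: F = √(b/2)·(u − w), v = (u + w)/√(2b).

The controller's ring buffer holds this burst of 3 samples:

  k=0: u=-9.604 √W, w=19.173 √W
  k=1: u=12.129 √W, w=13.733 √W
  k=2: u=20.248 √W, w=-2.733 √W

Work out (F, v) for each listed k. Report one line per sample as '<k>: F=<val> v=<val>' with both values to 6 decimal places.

k=0: u−w=-28.777000, u+w=9.569000; √(b/2)=0.781025, √(2b)=1.562050; F=0.781025×(-28.777)=-22.475555, v=9.569000/1.562050=6.125925
k=1: u−w=-1.604000, u+w=25.862000; √(b/2)=0.781025, √(2b)=1.562050; F=0.781025×(-1.604)=-1.252764, v=25.862000/1.562050=16.556449
k=2: u−w=22.981000, u+w=17.515000; √(b/2)=0.781025, √(2b)=1.562050; F=0.781025×22.981=17.948735, v=17.515000/1.562050=11.212830

0: F=-22.475555 v=6.125925
1: F=-1.252764 v=16.556449
2: F=17.948735 v=11.212830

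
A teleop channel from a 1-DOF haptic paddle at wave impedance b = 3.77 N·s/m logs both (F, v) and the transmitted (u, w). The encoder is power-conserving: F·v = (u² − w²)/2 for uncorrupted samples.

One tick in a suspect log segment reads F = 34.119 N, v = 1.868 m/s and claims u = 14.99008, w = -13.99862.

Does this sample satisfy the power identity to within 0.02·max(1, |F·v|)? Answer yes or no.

no

F·v = 34.119×1.868 = 63.7343 W.
(u² − w²)/2 = (224.7025 − 195.9614)/2 = 14.3706 W.
|Δ| = 49.3637;  2% of max(1, |F·v|) = 1.2747.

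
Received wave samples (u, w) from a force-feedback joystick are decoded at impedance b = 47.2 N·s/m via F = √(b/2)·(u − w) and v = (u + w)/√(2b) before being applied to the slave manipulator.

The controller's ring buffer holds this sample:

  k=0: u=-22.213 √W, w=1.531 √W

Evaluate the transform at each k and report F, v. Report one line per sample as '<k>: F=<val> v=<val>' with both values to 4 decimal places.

k=0: u−w=-23.7440, u+w=-20.6820; √(b/2)=4.8580, √(2b)=9.7160; F=4.8580×(-23.744)=-115.3480, v=-20.6820/9.7160=-2.1287

0: F=-115.3480 v=-2.1287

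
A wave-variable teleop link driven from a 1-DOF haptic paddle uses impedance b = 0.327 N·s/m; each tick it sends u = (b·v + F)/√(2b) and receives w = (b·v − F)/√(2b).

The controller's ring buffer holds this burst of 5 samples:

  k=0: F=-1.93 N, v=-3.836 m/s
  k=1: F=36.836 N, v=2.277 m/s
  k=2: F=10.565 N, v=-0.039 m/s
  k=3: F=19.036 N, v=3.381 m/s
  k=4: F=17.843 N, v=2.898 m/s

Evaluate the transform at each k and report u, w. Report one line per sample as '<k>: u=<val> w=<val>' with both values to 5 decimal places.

0: u=-3.93763 w=0.83545
1: u=46.47021 w=-44.62879
2: u=13.04836 w=-13.07990
3: u=24.90605 w=-22.17182
4: u=23.23554 w=-20.89192

k=0: b·v=0.327×(-3.836)=-1.25437; √(2b)=0.80870; u=(-1.25437+(-1.93))/0.80870=-3.93763, w=(-1.25437−(-1.93))/0.80870=0.83545
k=1: b·v=0.327×2.277=0.74458; √(2b)=0.80870; u=(0.74458+36.836)/0.80870=46.47021, w=(0.74458−36.836)/0.80870=-44.62879
k=2: b·v=0.327×(-0.039)=-0.01275; √(2b)=0.80870; u=(-0.01275+10.565)/0.80870=13.04836, w=(-0.01275−10.565)/0.80870=-13.07990
k=3: b·v=0.327×3.381=1.10559; √(2b)=0.80870; u=(1.10559+19.036)/0.80870=24.90605, w=(1.10559−19.036)/0.80870=-22.17182
k=4: b·v=0.327×2.898=0.94765; √(2b)=0.80870; u=(0.94765+17.843)/0.80870=23.23554, w=(0.94765−17.843)/0.80870=-20.89192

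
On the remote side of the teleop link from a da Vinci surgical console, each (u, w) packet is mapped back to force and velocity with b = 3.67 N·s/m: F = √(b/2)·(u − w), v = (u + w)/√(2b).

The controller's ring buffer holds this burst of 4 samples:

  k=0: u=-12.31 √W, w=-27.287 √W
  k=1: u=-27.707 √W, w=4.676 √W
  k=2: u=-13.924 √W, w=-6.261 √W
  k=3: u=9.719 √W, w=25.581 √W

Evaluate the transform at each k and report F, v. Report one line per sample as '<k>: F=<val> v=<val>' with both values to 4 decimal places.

k=0: u−w=14.9770, u+w=-39.5970; √(b/2)=1.3546, √(2b)=2.7092; F=1.3546×14.977=20.2882, v=-39.5970/2.7092=-14.6155
k=1: u−w=-32.3830, u+w=-23.0310; √(b/2)=1.3546, √(2b)=2.7092; F=1.3546×(-32.383)=-43.8667, v=-23.0310/2.7092=-8.5009
k=2: u−w=-7.6630, u+w=-20.1850; √(b/2)=1.3546, √(2b)=2.7092; F=1.3546×(-7.663)=-10.3805, v=-20.1850/2.7092=-7.4504
k=3: u−w=-15.8620, u+w=35.3000; √(b/2)=1.3546, √(2b)=2.7092; F=1.3546×(-15.862)=-21.4870, v=35.3000/2.7092=13.0295

0: F=20.2882 v=-14.6155
1: F=-43.8667 v=-8.5009
2: F=-10.3805 v=-7.4504
3: F=-21.4870 v=13.0295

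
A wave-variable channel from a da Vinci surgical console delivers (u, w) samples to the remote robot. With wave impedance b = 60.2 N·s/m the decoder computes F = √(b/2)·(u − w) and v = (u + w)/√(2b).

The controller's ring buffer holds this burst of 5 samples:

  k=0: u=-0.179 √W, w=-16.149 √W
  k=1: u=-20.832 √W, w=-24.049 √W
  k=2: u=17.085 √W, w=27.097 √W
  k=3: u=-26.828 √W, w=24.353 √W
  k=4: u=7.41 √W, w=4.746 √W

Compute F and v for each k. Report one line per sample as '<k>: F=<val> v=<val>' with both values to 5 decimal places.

k=0: u−w=15.97000, u+w=-16.32800; √(b/2)=5.48635, √(2b)=10.97269; F=5.48635×15.97=87.61696, v=-16.32800/10.97269=-1.48806
k=1: u−w=3.21700, u+w=-44.88100; √(b/2)=5.48635, √(2b)=10.97269; F=5.48635×3.217=17.64958, v=-44.88100/10.97269=-4.09024
k=2: u−w=-10.01200, u+w=44.18200; √(b/2)=5.48635, √(2b)=10.97269; F=5.48635×(-10.012)=-54.92930, v=44.18200/10.97269=4.02654
k=3: u−w=-51.18100, u+w=-2.47500; √(b/2)=5.48635, √(2b)=10.97269; F=5.48635×(-51.181)=-280.79671, v=-2.47500/10.97269=-0.22556
k=4: u−w=2.66400, u+w=12.15600; √(b/2)=5.48635, √(2b)=10.97269; F=5.48635×2.664=14.61563, v=12.15600/10.97269=1.10784

0: F=87.61696 v=-1.48806
1: F=17.64958 v=-4.09024
2: F=-54.92930 v=4.02654
3: F=-280.79671 v=-0.22556
4: F=14.61563 v=1.10784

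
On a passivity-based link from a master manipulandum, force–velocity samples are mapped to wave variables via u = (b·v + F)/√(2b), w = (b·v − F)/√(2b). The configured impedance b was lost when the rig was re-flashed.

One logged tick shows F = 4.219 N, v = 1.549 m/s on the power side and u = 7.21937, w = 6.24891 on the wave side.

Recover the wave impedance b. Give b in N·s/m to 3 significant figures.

u + w = 13.4683;  u + w = √(2b)·v, so √(2b) = 13.4683/1.549 = 8.6948.
b = (√(2b))²/2 = 75.5999/2 = 37.8000.
(Check via u − w = 2F/√(2b): u − w = 0.9705, 2F/√(2b) = 0.9705.)

b = 37.8 N·s/m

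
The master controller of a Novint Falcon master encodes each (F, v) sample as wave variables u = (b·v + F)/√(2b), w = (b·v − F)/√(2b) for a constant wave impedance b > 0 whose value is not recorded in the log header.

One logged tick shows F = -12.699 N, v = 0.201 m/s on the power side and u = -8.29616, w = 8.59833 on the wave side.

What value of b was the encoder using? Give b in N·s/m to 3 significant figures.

b = 1.13 N·s/m

u + w = 0.30217;  u + w = √(2b)·v, so √(2b) = 0.30217/0.201 = 1.50333.
b = (√(2b))²/2 = 2.26001/2 = 1.13001.
(Check via u − w = 2F/√(2b): u − w = -16.89449, 2F/√(2b) = -16.89446.)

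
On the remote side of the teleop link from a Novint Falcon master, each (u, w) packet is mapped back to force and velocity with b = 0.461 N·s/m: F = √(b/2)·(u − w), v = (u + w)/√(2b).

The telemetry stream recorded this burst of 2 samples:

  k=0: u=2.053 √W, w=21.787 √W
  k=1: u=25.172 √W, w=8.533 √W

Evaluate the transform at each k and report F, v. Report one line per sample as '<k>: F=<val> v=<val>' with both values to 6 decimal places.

k=0: u−w=-19.734000, u+w=23.840000; √(b/2)=0.480104, √(2b)=0.960208; F=0.480104×(-19.734)=-9.474375, v=23.840000/0.960208=24.827946
k=1: u−w=16.639000, u+w=33.705000; √(b/2)=0.480104, √(2b)=0.960208; F=0.480104×16.639=7.988453, v=33.705000/0.960208=35.101758

0: F=-9.474375 v=24.827946
1: F=7.988453 v=35.101758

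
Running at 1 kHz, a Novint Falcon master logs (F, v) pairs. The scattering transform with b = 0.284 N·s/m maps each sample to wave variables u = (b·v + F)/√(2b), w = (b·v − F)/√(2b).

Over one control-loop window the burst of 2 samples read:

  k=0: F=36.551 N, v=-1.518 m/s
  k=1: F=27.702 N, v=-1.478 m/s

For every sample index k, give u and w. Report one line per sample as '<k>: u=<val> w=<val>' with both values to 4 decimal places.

0: u=47.9261 w=-49.0702
1: u=36.1998 w=-37.3137

k=0: b·v=0.284×(-1.518)=-0.4311; √(2b)=0.7537; u=(-0.4311+36.551)/0.7537=47.9261, w=(-0.4311−36.551)/0.7537=-49.0702
k=1: b·v=0.284×(-1.478)=-0.4198; √(2b)=0.7537; u=(-0.4198+27.702)/0.7537=36.1998, w=(-0.4198−27.702)/0.7537=-37.3137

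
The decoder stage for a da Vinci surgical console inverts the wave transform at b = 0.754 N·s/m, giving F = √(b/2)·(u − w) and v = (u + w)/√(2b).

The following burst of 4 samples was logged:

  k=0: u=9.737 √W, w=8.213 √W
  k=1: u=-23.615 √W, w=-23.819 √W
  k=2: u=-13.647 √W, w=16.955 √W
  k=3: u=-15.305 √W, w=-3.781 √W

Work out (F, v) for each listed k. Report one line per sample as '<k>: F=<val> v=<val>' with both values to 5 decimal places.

k=0: u−w=1.52400, u+w=17.95000; √(b/2)=0.61400, √(2b)=1.22801; F=0.61400×1.524=0.93574, v=17.95000/1.22801=14.61719
k=1: u−w=0.20400, u+w=-47.43400; √(b/2)=0.61400, √(2b)=1.22801; F=0.61400×0.204=0.12526, v=-47.43400/1.22801=-38.62683
k=2: u−w=-30.60200, u+w=3.30800; √(b/2)=0.61400, √(2b)=1.22801; F=0.61400×(-30.602)=-18.78973, v=3.30800/1.22801=2.69380
k=3: u−w=-11.52400, u+w=-19.08600; √(b/2)=0.61400, √(2b)=1.22801; F=0.61400×(-11.524)=-7.07577, v=-19.08600/1.22801=-15.54226

0: F=0.93574 v=14.61719
1: F=0.12526 v=-38.62683
2: F=-18.78973 v=2.69380
3: F=-7.07577 v=-15.54226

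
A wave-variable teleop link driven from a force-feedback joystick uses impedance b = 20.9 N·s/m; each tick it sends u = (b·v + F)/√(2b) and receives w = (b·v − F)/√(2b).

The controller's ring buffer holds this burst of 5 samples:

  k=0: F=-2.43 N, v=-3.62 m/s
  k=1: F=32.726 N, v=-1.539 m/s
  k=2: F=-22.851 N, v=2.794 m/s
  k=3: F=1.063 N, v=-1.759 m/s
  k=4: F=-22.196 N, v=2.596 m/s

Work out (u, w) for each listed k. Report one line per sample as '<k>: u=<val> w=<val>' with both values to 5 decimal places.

0: u=-12.07803 w=-11.32633
1: u=0.08676 w=-10.03684
2: u=5.49760 w=12.56642
3: u=-5.52181 w=-5.85064
4: u=4.95885 w=11.82505

k=0: b·v=20.9×(-3.62)=-75.65800; √(2b)=6.46529; u=(-75.65800+(-2.43))/6.46529=-12.07803, w=(-75.65800−(-2.43))/6.46529=-11.32633
k=1: b·v=20.9×(-1.539)=-32.16510; √(2b)=6.46529; u=(-32.16510+32.726)/6.46529=0.08676, w=(-32.16510−32.726)/6.46529=-10.03684
k=2: b·v=20.9×2.794=58.39460; √(2b)=6.46529; u=(58.39460+(-22.851))/6.46529=5.49760, w=(58.39460−(-22.851))/6.46529=12.56642
k=3: b·v=20.9×(-1.759)=-36.76310; √(2b)=6.46529; u=(-36.76310+1.063)/6.46529=-5.52181, w=(-36.76310−1.063)/6.46529=-5.85064
k=4: b·v=20.9×2.596=54.25640; √(2b)=6.46529; u=(54.25640+(-22.196))/6.46529=4.95885, w=(54.25640−(-22.196))/6.46529=11.82505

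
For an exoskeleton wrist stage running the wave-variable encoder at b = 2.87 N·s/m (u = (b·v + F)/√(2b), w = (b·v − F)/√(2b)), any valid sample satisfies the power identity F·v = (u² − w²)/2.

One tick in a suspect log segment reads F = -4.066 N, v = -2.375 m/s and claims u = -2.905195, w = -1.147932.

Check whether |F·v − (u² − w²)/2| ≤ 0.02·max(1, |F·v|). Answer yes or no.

F·v = (-4.066)×(-2.375) = 9.656750 W.
(u² − w²)/2 = (8.440158 − 1.317748)/2 = 3.561205 W.
|Δ| = 6.095545;  2% of max(1, |F·v|) = 0.193135.

no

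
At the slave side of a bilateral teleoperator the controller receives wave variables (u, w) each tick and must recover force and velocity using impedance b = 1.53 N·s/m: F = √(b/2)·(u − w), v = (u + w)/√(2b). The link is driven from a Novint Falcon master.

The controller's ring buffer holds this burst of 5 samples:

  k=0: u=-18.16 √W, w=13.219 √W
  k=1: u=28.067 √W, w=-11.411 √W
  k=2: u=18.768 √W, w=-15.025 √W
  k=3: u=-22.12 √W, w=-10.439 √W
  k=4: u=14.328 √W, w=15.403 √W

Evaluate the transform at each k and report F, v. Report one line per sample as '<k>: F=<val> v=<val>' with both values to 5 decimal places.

0: F=-27.44542 v=-2.82458
1: F=34.52915 v=9.52160
2: F=29.55680 v=2.13973
3: F=-10.21670 v=-18.61274
4: F=-0.94024 v=16.99608

k=0: u−w=-31.37900, u+w=-4.94100; √(b/2)=0.87464, √(2b)=1.74929; F=0.87464×(-31.379)=-27.44542, v=-4.94100/1.74929=-2.82458
k=1: u−w=39.47800, u+w=16.65600; √(b/2)=0.87464, √(2b)=1.74929; F=0.87464×39.478=34.52915, v=16.65600/1.74929=9.52160
k=2: u−w=33.79300, u+w=3.74300; √(b/2)=0.87464, √(2b)=1.74929; F=0.87464×33.793=29.55680, v=3.74300/1.74929=2.13973
k=3: u−w=-11.68100, u+w=-32.55900; √(b/2)=0.87464, √(2b)=1.74929; F=0.87464×(-11.681)=-10.21670, v=-32.55900/1.74929=-18.61274
k=4: u−w=-1.07500, u+w=29.73100; √(b/2)=0.87464, √(2b)=1.74929; F=0.87464×(-1.075)=-0.94024, v=29.73100/1.74929=16.99608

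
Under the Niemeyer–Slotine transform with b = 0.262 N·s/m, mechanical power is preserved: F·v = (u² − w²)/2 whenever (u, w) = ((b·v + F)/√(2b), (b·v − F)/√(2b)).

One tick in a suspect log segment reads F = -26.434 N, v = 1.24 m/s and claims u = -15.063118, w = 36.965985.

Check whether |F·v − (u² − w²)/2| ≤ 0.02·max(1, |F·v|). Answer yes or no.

no

F·v = (-26.434)×1.24 = -32.778160 W.
(u² − w²)/2 = (226.897524 − 1366.484047)/2 = -569.793262 W.
|Δ| = 537.015102;  2% of max(1, |F·v|) = 0.655563.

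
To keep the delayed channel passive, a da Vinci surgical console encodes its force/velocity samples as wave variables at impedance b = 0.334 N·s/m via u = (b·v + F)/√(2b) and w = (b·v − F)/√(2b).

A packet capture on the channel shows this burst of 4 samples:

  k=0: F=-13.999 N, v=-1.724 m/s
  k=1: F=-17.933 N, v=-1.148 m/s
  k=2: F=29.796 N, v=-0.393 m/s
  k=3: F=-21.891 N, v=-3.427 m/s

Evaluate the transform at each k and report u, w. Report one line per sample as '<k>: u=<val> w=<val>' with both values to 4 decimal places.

k=0: b·v=0.334×(-1.724)=-0.5758; √(2b)=0.8173; u=(-0.5758+(-13.999))/0.8173=-17.8326, w=(-0.5758−(-13.999))/0.8173=16.4236
k=1: b·v=0.334×(-1.148)=-0.3834; √(2b)=0.8173; u=(-0.3834+(-17.933))/0.8173=-22.4106, w=(-0.3834−(-17.933))/0.8173=21.4723
k=2: b·v=0.334×(-0.393)=-0.1313; √(2b)=0.8173; u=(-0.1313+29.796)/0.8173=36.2955, w=(-0.1313−29.796)/0.8173=-36.6167
k=3: b·v=0.334×(-3.427)=-1.1446; √(2b)=0.8173; u=(-1.1446+(-21.891))/0.8173=-28.1846, w=(-1.1446−(-21.891))/0.8173=25.3837

0: u=-17.8326 w=16.4236
1: u=-22.4106 w=21.4723
2: u=36.2955 w=-36.6167
3: u=-28.1846 w=25.3837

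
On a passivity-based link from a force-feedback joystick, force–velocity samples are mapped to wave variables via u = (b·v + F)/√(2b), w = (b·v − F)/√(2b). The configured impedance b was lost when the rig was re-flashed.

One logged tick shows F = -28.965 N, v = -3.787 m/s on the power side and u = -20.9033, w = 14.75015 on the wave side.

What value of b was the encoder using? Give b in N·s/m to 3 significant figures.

b = 1.32 N·s/m

u + w = -6.15315;  u + w = √(2b)·v, so √(2b) = -6.15315/(-3.787) = 1.62481.
b = (√(2b))²/2 = 2.64000/2 = 1.32000.
(Check via u − w = 2F/√(2b): u − w = -35.65345, 2F/√(2b) = -35.65343.)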